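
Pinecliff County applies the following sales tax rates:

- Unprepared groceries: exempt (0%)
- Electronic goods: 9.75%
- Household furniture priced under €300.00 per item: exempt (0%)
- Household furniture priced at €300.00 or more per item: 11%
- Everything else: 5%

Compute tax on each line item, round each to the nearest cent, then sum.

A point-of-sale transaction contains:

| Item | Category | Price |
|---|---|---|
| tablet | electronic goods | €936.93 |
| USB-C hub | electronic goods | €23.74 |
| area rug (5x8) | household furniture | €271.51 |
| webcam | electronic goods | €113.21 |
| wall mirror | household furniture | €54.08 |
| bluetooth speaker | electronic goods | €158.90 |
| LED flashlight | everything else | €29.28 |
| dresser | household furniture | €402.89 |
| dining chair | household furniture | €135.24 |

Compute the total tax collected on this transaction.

€165.97

Tablet €936.93: electronic goods → 9.75% → €91.35
USB-C hub €23.74: electronic goods → 9.75% → €2.31
Area rug (5x8) €271.51: household furniture, under €300.00 → 0% → €0.00
Webcam €113.21: electronic goods → 9.75% → €11.04
Wall mirror €54.08: household furniture, under €300.00 → 0% → €0.00
Bluetooth speaker €158.90: electronic goods → 9.75% → €15.49
LED flashlight €29.28: everything else → 5% → €1.46
Dresser €402.89: household furniture, €300.00 or more → 11% → €44.32
Dining chair €135.24: household furniture, under €300.00 → 0% → €0.00
Total tax = €91.35 + €2.31 + €11.04 + €15.49 + €1.46 + €44.32 = €165.97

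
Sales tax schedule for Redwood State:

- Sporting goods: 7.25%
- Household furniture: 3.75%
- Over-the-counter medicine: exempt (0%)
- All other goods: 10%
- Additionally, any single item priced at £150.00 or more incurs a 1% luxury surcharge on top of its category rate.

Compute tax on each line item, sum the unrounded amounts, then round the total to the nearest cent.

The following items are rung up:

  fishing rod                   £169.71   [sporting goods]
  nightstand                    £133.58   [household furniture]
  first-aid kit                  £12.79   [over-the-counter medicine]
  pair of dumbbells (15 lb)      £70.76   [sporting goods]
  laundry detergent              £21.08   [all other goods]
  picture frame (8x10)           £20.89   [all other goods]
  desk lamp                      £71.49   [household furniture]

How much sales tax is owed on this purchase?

£31.02

Fishing rod £169.71: sporting goods → 7.25% + 1% surcharge = 8.25% → £14.001075
Nightstand £133.58: household furniture → 3.75% → £5.00925
First-aid kit £12.79: over-the-counter medicine → 0% → £0.00
Pair of dumbbells (15 lb) £70.76: sporting goods → 7.25% → £5.1301
Laundry detergent £21.08: all other goods → 10% → £2.108
Picture frame (8x10) £20.89: all other goods → 10% → £2.089
Desk lamp £71.49: household furniture → 3.75% → £2.680875
Unrounded tax sum = £31.0183 → £31.02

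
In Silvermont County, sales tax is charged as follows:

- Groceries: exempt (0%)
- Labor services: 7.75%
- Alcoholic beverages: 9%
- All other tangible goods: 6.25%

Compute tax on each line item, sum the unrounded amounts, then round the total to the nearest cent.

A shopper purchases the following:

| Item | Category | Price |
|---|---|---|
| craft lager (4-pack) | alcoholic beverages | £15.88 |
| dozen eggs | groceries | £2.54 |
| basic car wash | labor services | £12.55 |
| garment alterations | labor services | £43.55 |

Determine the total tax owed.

Craft lager (4-pack) £15.88: alcoholic beverages → 9% → £1.4292
Dozen eggs £2.54: groceries → 0% → £0.00
Basic car wash £12.55: labor services → 7.75% → £0.972625
Garment alterations £43.55: labor services → 7.75% → £3.375125
Unrounded tax sum = £5.77695 → £5.78

£5.78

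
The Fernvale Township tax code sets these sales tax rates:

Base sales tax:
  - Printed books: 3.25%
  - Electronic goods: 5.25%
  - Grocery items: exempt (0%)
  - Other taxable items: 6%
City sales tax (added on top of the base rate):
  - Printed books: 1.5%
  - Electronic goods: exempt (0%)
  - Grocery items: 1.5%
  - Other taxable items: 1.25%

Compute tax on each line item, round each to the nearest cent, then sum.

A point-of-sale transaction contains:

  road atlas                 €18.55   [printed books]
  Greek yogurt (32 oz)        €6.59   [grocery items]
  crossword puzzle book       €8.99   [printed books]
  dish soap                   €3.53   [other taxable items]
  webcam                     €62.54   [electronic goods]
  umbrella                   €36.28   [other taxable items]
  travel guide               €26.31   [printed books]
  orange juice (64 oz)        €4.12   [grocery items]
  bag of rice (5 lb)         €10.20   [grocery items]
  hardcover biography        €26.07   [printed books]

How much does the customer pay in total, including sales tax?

€213.46

Road atlas €18.55: printed books → 3.25% + 1.5% city = 4.75% → €0.88
Greek yogurt (32 oz) €6.59: grocery items → 0% + 1.5% city = 1.5% → €0.10
Crossword puzzle book €8.99: printed books → 3.25% + 1.5% city = 4.75% → €0.43
Dish soap €3.53: other taxable items → 6% + 1.25% city = 7.25% → €0.26
Webcam €62.54: electronic goods → 5.25% + 0% city = 5.25% → €3.28
Umbrella €36.28: other taxable items → 6% + 1.25% city = 7.25% → €2.63
Travel guide €26.31: printed books → 3.25% + 1.5% city = 4.75% → €1.25
Orange juice (64 oz) €4.12: grocery items → 0% + 1.5% city = 1.5% → €0.06
Bag of rice (5 lb) €10.20: grocery items → 0% + 1.5% city = 1.5% → €0.15
Hardcover biography €26.07: printed books → 3.25% + 1.5% city = 4.75% → €1.24
Subtotal = €203.18; tax = €10.28; total due = €213.46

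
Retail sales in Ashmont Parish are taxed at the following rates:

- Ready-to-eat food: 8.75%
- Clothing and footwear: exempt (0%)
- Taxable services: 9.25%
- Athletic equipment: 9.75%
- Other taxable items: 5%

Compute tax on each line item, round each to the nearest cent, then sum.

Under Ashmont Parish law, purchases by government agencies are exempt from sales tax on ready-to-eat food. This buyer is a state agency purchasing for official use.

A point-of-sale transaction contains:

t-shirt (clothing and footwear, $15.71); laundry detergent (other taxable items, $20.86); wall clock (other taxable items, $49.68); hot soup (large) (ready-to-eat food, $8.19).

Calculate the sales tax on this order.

T-shirt $15.71: clothing and footwear → 0% → $0.00
Laundry detergent $20.86: other taxable items → 5% → $1.04
Wall clock $49.68: other taxable items → 5% → $2.48
Hot soup (large) $8.19: ready-to-eat food, buyer-exempt → 0% → $0.00
Total tax = $1.04 + $2.48 = $3.52

$3.52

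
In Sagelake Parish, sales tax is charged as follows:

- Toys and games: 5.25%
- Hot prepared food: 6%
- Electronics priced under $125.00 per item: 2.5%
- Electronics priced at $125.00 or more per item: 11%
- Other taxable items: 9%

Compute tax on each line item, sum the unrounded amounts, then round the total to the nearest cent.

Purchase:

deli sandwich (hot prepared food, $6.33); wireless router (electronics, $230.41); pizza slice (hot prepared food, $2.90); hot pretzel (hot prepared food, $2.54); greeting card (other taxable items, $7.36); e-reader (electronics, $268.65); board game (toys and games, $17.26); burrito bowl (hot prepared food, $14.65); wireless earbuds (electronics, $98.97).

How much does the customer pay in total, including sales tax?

Deli sandwich $6.33: hot prepared food → 6% → $0.3798
Wireless router $230.41: electronics, $125.00 or more → 11% → $25.3451
Pizza slice $2.90: hot prepared food → 6% → $0.174
Hot pretzel $2.54: hot prepared food → 6% → $0.1524
Greeting card $7.36: other taxable items → 9% → $0.6624
E-reader $268.65: electronics, $125.00 or more → 11% → $29.5515
Board game $17.26: toys and games → 5.25% → $0.90615
Burrito bowl $14.65: hot prepared food → 6% → $0.879
Wireless earbuds $98.97: electronics, under $125.00 → 2.5% → $2.47425
Subtotal = $649.07; unrounded tax = $60.5246 → $60.52; total due = $709.59

$709.59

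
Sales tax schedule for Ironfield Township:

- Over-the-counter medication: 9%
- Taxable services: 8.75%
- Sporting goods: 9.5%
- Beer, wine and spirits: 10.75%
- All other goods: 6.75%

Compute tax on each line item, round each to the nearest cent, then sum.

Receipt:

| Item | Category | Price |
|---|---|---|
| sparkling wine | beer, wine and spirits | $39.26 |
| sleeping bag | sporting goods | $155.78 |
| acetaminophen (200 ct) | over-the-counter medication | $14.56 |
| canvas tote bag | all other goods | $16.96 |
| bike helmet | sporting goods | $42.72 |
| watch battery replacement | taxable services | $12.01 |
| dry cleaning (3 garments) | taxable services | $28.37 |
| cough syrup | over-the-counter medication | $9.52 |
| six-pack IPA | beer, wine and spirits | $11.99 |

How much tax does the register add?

Sparkling wine $39.26: beer, wine and spirits → 10.75% → $4.22
Sleeping bag $155.78: sporting goods → 9.5% → $14.80
Acetaminophen (200 ct) $14.56: over-the-counter medication → 9% → $1.31
Canvas tote bag $16.96: all other goods → 6.75% → $1.14
Bike helmet $42.72: sporting goods → 9.5% → $4.06
Watch battery replacement $12.01: taxable services → 8.75% → $1.05
Dry cleaning (3 garments) $28.37: taxable services → 8.75% → $2.48
Cough syrup $9.52: over-the-counter medication → 9% → $0.86
Six-pack IPA $11.99: beer, wine and spirits → 10.75% → $1.29
Total tax = $4.22 + $14.80 + $1.31 + $1.14 + $4.06 + $1.05 + $2.48 + $0.86 + $1.29 = $31.21

$31.21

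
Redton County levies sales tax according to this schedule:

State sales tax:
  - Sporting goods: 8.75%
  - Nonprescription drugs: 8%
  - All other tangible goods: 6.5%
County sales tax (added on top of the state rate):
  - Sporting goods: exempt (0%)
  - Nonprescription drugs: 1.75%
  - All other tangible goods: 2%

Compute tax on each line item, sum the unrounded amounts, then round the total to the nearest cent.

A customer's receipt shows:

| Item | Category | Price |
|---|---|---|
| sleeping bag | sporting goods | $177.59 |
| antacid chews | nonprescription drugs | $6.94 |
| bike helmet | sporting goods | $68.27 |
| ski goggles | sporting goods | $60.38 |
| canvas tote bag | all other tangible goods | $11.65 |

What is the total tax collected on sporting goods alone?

Sleeping bag $177.59: sporting goods → 8.75% + 0% county = 8.75% → $15.539125
Bike helmet $68.27: sporting goods → 8.75% + 0% county = 8.75% → $5.973625
Ski goggles $60.38: sporting goods → 8.75% + 0% county = 8.75% → $5.28325
Tax on sporting goods: unrounded sum = $26.796 → $26.80

$26.80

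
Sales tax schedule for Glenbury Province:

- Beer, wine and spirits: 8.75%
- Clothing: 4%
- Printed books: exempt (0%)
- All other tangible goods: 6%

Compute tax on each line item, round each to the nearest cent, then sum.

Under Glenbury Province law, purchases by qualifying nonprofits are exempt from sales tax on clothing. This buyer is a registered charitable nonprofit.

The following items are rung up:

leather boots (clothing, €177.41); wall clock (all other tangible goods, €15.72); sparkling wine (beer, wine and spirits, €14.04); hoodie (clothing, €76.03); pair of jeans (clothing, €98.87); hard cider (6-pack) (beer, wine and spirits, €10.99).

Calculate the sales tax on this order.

€3.13

Leather boots €177.41: clothing, buyer-exempt → 0% → €0.00
Wall clock €15.72: all other tangible goods → 6% → €0.94
Sparkling wine €14.04: beer, wine and spirits → 8.75% → €1.23
Hoodie €76.03: clothing, buyer-exempt → 0% → €0.00
Pair of jeans €98.87: clothing, buyer-exempt → 0% → €0.00
Hard cider (6-pack) €10.99: beer, wine and spirits → 8.75% → €0.96
Total tax = €0.94 + €1.23 + €0.96 = €3.13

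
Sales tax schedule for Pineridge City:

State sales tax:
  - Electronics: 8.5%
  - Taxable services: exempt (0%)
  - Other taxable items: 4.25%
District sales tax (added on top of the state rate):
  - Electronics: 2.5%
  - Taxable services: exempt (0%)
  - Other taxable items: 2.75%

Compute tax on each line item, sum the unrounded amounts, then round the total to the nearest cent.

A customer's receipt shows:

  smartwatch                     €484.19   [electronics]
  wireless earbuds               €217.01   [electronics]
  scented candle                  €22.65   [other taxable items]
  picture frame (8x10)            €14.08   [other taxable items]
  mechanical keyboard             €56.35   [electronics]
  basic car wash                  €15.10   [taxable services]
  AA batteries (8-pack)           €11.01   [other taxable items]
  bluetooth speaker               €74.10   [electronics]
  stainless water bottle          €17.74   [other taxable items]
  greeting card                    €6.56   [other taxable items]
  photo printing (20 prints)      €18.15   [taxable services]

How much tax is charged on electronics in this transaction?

€91.48

Smartwatch €484.19: electronics → 8.5% + 2.5% district = 11% → €53.2609
Wireless earbuds €217.01: electronics → 8.5% + 2.5% district = 11% → €23.8711
Mechanical keyboard €56.35: electronics → 8.5% + 2.5% district = 11% → €6.1985
Bluetooth speaker €74.10: electronics → 8.5% + 2.5% district = 11% → €8.151
Tax on electronics: unrounded sum = €91.4815 → €91.48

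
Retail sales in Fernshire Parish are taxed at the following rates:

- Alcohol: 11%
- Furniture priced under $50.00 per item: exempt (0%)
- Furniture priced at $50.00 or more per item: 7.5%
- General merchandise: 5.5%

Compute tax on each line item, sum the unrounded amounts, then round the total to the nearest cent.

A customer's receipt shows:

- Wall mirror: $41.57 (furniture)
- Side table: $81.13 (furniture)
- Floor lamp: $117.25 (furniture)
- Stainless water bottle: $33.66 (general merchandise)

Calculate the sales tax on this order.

$16.73

Wall mirror $41.57: furniture, under $50.00 → 0% → $0.00
Side table $81.13: furniture, $50.00 or more → 7.5% → $6.08475
Floor lamp $117.25: furniture, $50.00 or more → 7.5% → $8.79375
Stainless water bottle $33.66: general merchandise → 5.5% → $1.8513
Unrounded tax sum = $16.7298 → $16.73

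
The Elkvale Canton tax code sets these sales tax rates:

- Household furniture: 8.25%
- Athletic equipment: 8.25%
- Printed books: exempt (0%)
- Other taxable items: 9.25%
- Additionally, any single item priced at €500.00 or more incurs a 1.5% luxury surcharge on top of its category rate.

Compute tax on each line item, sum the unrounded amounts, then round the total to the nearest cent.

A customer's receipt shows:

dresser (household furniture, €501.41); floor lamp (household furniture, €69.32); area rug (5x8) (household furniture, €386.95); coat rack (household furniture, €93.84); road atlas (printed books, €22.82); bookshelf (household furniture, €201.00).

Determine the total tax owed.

€110.85

Dresser €501.41: household furniture → 8.25% + 1.5% surcharge = 9.75% → €48.887475
Floor lamp €69.32: household furniture → 8.25% → €5.7189
Area rug (5x8) €386.95: household furniture → 8.25% → €31.923375
Coat rack €93.84: household furniture → 8.25% → €7.7418
Road atlas €22.82: printed books → 0% → €0.00
Bookshelf €201.00: household furniture → 8.25% → €16.5825
Unrounded tax sum = €110.85405 → €110.85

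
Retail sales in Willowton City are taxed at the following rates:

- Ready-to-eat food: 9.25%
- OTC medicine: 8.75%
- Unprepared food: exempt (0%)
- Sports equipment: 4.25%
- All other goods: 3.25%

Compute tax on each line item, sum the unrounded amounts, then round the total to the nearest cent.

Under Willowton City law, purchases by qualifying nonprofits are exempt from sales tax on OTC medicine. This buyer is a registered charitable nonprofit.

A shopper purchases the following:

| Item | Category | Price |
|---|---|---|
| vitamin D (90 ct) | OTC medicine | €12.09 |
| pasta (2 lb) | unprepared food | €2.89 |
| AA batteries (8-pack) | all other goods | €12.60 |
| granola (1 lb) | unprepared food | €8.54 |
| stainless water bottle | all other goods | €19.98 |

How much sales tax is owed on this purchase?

Vitamin D (90 ct) €12.09: OTC medicine, buyer-exempt → 0% → €0.00
Pasta (2 lb) €2.89: unprepared food → 0% → €0.00
AA batteries (8-pack) €12.60: all other goods → 3.25% → €0.4095
Granola (1 lb) €8.54: unprepared food → 0% → €0.00
Stainless water bottle €19.98: all other goods → 3.25% → €0.64935
Unrounded tax sum = €1.05885 → €1.06

€1.06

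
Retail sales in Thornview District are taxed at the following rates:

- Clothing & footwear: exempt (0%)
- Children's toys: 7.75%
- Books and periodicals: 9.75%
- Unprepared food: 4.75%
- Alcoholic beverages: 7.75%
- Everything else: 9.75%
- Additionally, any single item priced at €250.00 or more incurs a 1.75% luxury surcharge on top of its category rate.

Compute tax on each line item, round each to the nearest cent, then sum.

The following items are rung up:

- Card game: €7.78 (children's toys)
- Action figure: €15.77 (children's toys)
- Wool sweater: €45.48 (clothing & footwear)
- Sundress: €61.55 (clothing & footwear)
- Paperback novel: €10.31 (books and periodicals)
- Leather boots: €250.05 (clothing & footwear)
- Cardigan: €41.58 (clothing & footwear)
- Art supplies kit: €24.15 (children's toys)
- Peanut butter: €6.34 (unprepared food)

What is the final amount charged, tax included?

Card game €7.78: children's toys → 7.75% → €0.60
Action figure €15.77: children's toys → 7.75% → €1.22
Wool sweater €45.48: clothing & footwear → 0% → €0.00
Sundress €61.55: clothing & footwear → 0% → €0.00
Paperback novel €10.31: books and periodicals → 9.75% → €1.01
Leather boots €250.05: clothing & footwear → 0% + 1.75% surcharge = 1.75% → €4.38
Cardigan €41.58: clothing & footwear → 0% → €0.00
Art supplies kit €24.15: children's toys → 7.75% → €1.87
Peanut butter €6.34: unprepared food → 4.75% → €0.30
Subtotal = €463.01; tax = €9.38; total due = €472.39

€472.39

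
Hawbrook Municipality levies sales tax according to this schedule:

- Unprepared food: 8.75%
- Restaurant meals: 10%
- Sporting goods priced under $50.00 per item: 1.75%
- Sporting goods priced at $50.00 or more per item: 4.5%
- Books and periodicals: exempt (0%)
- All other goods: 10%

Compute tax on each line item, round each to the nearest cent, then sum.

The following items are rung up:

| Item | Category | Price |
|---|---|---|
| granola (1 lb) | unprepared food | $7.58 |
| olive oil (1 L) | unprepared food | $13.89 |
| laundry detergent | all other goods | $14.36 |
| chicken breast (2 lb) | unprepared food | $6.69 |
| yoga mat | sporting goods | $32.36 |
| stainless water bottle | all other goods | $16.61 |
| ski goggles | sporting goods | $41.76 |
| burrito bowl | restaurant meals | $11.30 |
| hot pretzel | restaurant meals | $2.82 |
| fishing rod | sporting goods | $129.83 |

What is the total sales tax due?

$14.12

Granola (1 lb) $7.58: unprepared food → 8.75% → $0.66
Olive oil (1 L) $13.89: unprepared food → 8.75% → $1.22
Laundry detergent $14.36: all other goods → 10% → $1.44
Chicken breast (2 lb) $6.69: unprepared food → 8.75% → $0.59
Yoga mat $32.36: sporting goods, under $50.00 → 1.75% → $0.57
Stainless water bottle $16.61: all other goods → 10% → $1.66
Ski goggles $41.76: sporting goods, under $50.00 → 1.75% → $0.73
Burrito bowl $11.30: restaurant meals → 10% → $1.13
Hot pretzel $2.82: restaurant meals → 10% → $0.28
Fishing rod $129.83: sporting goods, $50.00 or more → 4.5% → $5.84
Total tax = $0.66 + $1.22 + $1.44 + $0.59 + $0.57 + $1.66 + $0.73 + $1.13 + $0.28 + $5.84 = $14.12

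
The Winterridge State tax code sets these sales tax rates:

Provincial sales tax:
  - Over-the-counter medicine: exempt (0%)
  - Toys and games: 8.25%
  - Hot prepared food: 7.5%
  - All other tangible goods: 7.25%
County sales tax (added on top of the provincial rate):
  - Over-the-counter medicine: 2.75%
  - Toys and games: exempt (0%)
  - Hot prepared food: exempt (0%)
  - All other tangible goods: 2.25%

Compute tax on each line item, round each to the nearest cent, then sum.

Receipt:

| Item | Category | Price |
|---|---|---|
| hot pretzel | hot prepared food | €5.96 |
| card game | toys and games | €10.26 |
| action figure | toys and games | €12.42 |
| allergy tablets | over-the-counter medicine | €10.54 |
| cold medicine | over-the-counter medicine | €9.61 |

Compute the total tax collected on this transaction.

€2.87

Hot pretzel €5.96: hot prepared food → 7.5% + 0% county = 7.5% → €0.45
Card game €10.26: toys and games → 8.25% + 0% county = 8.25% → €0.85
Action figure €12.42: toys and games → 8.25% + 0% county = 8.25% → €1.02
Allergy tablets €10.54: over-the-counter medicine → 0% + 2.75% county = 2.75% → €0.29
Cold medicine €9.61: over-the-counter medicine → 0% + 2.75% county = 2.75% → €0.26
Total tax = €0.45 + €0.85 + €1.02 + €0.29 + €0.26 = €2.87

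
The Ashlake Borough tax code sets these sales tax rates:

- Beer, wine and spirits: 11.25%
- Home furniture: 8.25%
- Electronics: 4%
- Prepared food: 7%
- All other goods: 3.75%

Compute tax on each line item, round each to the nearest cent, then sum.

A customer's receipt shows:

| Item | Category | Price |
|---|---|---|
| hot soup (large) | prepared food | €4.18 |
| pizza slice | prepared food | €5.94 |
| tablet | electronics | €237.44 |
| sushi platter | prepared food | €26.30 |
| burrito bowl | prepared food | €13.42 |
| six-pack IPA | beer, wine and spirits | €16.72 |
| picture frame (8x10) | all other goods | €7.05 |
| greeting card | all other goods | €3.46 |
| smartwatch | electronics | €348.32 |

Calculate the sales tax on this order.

Hot soup (large) €4.18: prepared food → 7% → €0.29
Pizza slice €5.94: prepared food → 7% → €0.42
Tablet €237.44: electronics → 4% → €9.50
Sushi platter €26.30: prepared food → 7% → €1.84
Burrito bowl €13.42: prepared food → 7% → €0.94
Six-pack IPA €16.72: beer, wine and spirits → 11.25% → €1.88
Picture frame (8x10) €7.05: all other goods → 3.75% → €0.26
Greeting card €3.46: all other goods → 3.75% → €0.13
Smartwatch €348.32: electronics → 4% → €13.93
Total tax = €0.29 + €0.42 + €9.50 + €1.84 + €0.94 + €1.88 + €0.26 + €0.13 + €13.93 = €29.19

€29.19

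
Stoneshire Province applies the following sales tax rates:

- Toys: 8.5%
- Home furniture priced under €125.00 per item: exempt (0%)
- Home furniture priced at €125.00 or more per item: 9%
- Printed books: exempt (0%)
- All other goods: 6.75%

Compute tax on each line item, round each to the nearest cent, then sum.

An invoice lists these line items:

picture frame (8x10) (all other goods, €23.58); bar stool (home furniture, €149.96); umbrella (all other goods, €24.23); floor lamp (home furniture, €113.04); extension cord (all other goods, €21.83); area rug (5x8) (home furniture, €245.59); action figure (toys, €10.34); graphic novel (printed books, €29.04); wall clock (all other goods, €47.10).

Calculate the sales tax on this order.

Picture frame (8x10) €23.58: all other goods → 6.75% → €1.59
Bar stool €149.96: home furniture, €125.00 or more → 9% → €13.50
Umbrella €24.23: all other goods → 6.75% → €1.64
Floor lamp €113.04: home furniture, under €125.00 → 0% → €0.00
Extension cord €21.83: all other goods → 6.75% → €1.47
Area rug (5x8) €245.59: home furniture, €125.00 or more → 9% → €22.10
Action figure €10.34: toys → 8.5% → €0.88
Graphic novel €29.04: printed books → 0% → €0.00
Wall clock €47.10: all other goods → 6.75% → €3.18
Total tax = €1.59 + €13.50 + €1.64 + €1.47 + €22.10 + €0.88 + €3.18 = €44.36

€44.36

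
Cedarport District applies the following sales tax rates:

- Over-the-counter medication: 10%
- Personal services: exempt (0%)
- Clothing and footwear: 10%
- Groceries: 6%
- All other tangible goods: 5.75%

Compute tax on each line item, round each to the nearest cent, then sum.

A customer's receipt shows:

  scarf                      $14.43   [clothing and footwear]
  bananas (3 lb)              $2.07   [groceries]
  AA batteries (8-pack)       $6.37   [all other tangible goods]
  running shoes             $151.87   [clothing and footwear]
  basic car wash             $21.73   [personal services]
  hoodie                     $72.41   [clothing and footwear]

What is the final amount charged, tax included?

$293.24

Scarf $14.43: clothing and footwear → 10% → $1.44
Bananas (3 lb) $2.07: groceries → 6% → $0.12
AA batteries (8-pack) $6.37: all other tangible goods → 5.75% → $0.37
Running shoes $151.87: clothing and footwear → 10% → $15.19
Basic car wash $21.73: personal services → 0% → $0.00
Hoodie $72.41: clothing and footwear → 10% → $7.24
Subtotal = $268.88; tax = $24.36; total due = $293.24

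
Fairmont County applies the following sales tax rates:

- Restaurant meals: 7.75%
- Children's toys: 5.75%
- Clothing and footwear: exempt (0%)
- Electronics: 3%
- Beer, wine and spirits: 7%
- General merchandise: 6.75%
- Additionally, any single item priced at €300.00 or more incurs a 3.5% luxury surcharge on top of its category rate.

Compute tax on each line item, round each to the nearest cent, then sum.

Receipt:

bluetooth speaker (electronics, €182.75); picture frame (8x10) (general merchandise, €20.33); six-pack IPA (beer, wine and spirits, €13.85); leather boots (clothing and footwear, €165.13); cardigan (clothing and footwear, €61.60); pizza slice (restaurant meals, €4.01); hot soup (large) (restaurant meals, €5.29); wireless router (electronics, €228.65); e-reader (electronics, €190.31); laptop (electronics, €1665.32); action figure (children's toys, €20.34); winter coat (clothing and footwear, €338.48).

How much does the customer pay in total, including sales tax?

Bluetooth speaker €182.75: electronics → 3% → €5.48
Picture frame (8x10) €20.33: general merchandise → 6.75% → €1.37
Six-pack IPA €13.85: beer, wine and spirits → 7% → €0.97
Leather boots €165.13: clothing and footwear → 0% → €0.00
Cardigan €61.60: clothing and footwear → 0% → €0.00
Pizza slice €4.01: restaurant meals → 7.75% → €0.31
Hot soup (large) €5.29: restaurant meals → 7.75% → €0.41
Wireless router €228.65: electronics → 3% → €6.86
E-reader €190.31: electronics → 3% → €5.71
Laptop €1665.32: electronics → 3% + 3.5% surcharge = 6.5% → €108.25
Action figure €20.34: children's toys → 5.75% → €1.17
Winter coat €338.48: clothing and footwear → 0% + 3.5% surcharge = 3.5% → €11.85
Subtotal = €2896.06; tax = €142.38; total due = €3038.44

€3038.44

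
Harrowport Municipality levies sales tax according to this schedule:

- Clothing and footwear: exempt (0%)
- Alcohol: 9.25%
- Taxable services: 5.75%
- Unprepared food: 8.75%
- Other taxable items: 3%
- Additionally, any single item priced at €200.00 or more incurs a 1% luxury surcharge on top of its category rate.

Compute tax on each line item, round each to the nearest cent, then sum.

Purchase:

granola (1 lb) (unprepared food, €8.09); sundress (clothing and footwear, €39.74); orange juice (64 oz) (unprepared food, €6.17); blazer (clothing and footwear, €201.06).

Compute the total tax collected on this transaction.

Granola (1 lb) €8.09: unprepared food → 8.75% → €0.71
Sundress €39.74: clothing and footwear → 0% → €0.00
Orange juice (64 oz) €6.17: unprepared food → 8.75% → €0.54
Blazer €201.06: clothing and footwear → 0% + 1% surcharge = 1% → €2.01
Total tax = €0.71 + €0.54 + €2.01 = €3.26

€3.26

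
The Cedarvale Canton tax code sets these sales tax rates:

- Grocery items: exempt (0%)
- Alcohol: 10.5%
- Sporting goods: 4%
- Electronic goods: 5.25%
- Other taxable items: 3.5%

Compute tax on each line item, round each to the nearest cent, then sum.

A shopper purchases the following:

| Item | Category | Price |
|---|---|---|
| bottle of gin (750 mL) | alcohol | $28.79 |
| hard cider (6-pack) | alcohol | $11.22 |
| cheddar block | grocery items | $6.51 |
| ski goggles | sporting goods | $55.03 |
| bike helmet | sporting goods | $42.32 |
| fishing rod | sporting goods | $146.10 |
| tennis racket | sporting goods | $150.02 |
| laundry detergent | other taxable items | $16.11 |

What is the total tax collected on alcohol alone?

Bottle of gin (750 mL) $28.79: alcohol → 10.5% → $3.02
Hard cider (6-pack) $11.22: alcohol → 10.5% → $1.18
Tax on alcohol = $3.02 + $1.18 = $4.20

$4.20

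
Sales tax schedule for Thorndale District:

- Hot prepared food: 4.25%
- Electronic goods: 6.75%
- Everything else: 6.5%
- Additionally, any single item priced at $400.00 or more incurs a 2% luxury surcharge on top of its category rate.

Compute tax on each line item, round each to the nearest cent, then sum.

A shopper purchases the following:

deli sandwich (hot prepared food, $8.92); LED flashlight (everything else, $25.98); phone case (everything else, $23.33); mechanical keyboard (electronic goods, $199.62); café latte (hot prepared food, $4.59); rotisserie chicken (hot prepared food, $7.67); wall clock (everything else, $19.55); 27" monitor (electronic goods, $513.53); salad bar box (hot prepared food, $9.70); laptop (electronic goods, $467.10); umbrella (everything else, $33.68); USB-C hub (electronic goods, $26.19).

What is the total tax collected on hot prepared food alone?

Deli sandwich $8.92: hot prepared food → 4.25% → $0.38
Café latte $4.59: hot prepared food → 4.25% → $0.20
Rotisserie chicken $7.67: hot prepared food → 4.25% → $0.33
Salad bar box $9.70: hot prepared food → 4.25% → $0.41
Tax on hot prepared food = $0.38 + $0.20 + $0.33 + $0.41 = $1.32

$1.32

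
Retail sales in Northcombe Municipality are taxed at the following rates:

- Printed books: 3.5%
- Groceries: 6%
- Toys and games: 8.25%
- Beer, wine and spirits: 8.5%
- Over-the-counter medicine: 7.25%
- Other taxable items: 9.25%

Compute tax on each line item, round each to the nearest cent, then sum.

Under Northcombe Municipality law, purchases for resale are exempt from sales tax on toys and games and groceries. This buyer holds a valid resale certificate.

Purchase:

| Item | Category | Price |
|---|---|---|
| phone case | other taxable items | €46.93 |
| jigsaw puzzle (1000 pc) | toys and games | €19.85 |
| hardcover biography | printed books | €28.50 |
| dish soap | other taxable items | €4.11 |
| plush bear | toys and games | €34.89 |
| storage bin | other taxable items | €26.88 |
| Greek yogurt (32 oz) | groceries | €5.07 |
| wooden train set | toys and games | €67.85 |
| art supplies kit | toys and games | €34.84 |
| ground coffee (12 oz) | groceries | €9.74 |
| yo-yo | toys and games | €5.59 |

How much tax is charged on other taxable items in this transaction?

€7.21

Phone case €46.93: other taxable items → 9.25% → €4.34
Dish soap €4.11: other taxable items → 9.25% → €0.38
Storage bin €26.88: other taxable items → 9.25% → €2.49
Tax on other taxable items = €4.34 + €0.38 + €2.49 = €7.21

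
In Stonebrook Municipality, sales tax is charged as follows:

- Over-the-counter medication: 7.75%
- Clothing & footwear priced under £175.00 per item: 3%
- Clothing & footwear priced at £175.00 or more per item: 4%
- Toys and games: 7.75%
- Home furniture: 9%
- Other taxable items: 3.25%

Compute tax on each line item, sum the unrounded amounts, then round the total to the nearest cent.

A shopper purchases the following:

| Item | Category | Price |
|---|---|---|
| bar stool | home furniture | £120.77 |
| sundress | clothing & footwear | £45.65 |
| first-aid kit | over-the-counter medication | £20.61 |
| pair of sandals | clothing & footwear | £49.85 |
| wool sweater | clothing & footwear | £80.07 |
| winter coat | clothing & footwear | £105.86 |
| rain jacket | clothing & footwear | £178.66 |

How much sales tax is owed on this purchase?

Bar stool £120.77: home furniture → 9% → £10.8693
Sundress £45.65: clothing & footwear, under £175.00 → 3% → £1.3695
First-aid kit £20.61: over-the-counter medication → 7.75% → £1.597275
Pair of sandals £49.85: clothing & footwear, under £175.00 → 3% → £1.4955
Wool sweater £80.07: clothing & footwear, under £175.00 → 3% → £2.4021
Winter coat £105.86: clothing & footwear, under £175.00 → 3% → £3.1758
Rain jacket £178.66: clothing & footwear, £175.00 or more → 4% → £7.1464
Unrounded tax sum = £28.055875 → £28.06

£28.06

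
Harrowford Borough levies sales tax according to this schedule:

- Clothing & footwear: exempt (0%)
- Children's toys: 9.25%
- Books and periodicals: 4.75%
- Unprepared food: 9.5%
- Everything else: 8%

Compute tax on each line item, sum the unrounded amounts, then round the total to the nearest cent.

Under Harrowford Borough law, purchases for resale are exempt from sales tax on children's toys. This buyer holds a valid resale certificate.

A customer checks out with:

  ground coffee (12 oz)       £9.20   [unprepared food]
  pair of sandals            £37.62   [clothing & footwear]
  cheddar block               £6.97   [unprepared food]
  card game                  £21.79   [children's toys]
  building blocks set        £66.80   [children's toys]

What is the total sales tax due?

£1.54

Ground coffee (12 oz) £9.20: unprepared food → 9.5% → £0.874
Pair of sandals £37.62: clothing & footwear → 0% → £0.00
Cheddar block £6.97: unprepared food → 9.5% → £0.66215
Card game £21.79: children's toys, buyer-exempt → 0% → £0.00
Building blocks set £66.80: children's toys, buyer-exempt → 0% → £0.00
Unrounded tax sum = £1.53615 → £1.54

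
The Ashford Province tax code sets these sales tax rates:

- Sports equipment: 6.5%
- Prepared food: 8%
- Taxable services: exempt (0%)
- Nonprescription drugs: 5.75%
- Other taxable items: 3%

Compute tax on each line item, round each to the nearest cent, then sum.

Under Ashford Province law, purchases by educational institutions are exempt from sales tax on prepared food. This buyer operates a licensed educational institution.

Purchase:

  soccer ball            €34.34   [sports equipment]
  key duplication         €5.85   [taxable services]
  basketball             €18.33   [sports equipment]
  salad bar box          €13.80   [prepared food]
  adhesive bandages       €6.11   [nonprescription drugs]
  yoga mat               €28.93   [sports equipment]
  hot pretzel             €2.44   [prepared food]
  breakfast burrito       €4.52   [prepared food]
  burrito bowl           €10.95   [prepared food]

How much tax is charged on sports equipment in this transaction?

€5.30

Soccer ball €34.34: sports equipment → 6.5% → €2.23
Basketball €18.33: sports equipment → 6.5% → €1.19
Yoga mat €28.93: sports equipment → 6.5% → €1.88
Tax on sports equipment = €2.23 + €1.19 + €1.88 = €5.30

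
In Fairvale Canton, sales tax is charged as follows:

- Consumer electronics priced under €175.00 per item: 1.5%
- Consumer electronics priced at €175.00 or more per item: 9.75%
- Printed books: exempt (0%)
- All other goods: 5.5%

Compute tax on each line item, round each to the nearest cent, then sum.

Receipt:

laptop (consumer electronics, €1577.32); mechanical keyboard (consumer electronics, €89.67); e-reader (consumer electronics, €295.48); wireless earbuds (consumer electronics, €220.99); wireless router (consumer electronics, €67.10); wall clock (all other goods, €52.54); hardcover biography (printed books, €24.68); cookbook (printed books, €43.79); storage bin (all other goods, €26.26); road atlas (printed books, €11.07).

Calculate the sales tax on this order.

Laptop €1577.32: consumer electronics, €175.00 or more → 9.75% → €153.79
Mechanical keyboard €89.67: consumer electronics, under €175.00 → 1.5% → €1.35
E-reader €295.48: consumer electronics, €175.00 or more → 9.75% → €28.81
Wireless earbuds €220.99: consumer electronics, €175.00 or more → 9.75% → €21.55
Wireless router €67.10: consumer electronics, under €175.00 → 1.5% → €1.01
Wall clock €52.54: all other goods → 5.5% → €2.89
Hardcover biography €24.68: printed books → 0% → €0.00
Cookbook €43.79: printed books → 0% → €0.00
Storage bin €26.26: all other goods → 5.5% → €1.44
Road atlas €11.07: printed books → 0% → €0.00
Total tax = €153.79 + €1.35 + €28.81 + €21.55 + €1.01 + €2.89 + €1.44 = €210.84

€210.84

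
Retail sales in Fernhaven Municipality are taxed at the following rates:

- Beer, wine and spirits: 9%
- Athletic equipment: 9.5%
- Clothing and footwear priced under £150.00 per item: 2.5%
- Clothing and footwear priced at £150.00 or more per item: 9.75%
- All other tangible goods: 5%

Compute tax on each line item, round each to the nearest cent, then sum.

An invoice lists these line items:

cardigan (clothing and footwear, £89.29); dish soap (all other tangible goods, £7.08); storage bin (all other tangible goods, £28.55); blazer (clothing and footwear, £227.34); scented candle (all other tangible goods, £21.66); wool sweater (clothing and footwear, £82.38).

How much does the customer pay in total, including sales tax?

Cardigan £89.29: clothing and footwear, under £150.00 → 2.5% → £2.23
Dish soap £7.08: all other tangible goods → 5% → £0.35
Storage bin £28.55: all other tangible goods → 5% → £1.43
Blazer £227.34: clothing and footwear, £150.00 or more → 9.75% → £22.17
Scented candle £21.66: all other tangible goods → 5% → £1.08
Wool sweater £82.38: clothing and footwear, under £150.00 → 2.5% → £2.06
Subtotal = £456.30; tax = £29.32; total due = £485.62

£485.62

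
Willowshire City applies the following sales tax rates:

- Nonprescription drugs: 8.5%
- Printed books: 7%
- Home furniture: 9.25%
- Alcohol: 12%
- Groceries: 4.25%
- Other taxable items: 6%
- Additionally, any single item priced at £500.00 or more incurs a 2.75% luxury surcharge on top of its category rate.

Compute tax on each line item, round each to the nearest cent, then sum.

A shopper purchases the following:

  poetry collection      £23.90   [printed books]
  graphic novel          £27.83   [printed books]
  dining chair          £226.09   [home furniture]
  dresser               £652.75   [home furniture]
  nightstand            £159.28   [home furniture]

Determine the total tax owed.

£117.59

Poetry collection £23.90: printed books → 7% → £1.67
Graphic novel £27.83: printed books → 7% → £1.95
Dining chair £226.09: home furniture → 9.25% → £20.91
Dresser £652.75: home furniture → 9.25% + 2.75% surcharge = 12% → £78.33
Nightstand £159.28: home furniture → 9.25% → £14.73
Total tax = £1.67 + £1.95 + £20.91 + £78.33 + £14.73 = £117.59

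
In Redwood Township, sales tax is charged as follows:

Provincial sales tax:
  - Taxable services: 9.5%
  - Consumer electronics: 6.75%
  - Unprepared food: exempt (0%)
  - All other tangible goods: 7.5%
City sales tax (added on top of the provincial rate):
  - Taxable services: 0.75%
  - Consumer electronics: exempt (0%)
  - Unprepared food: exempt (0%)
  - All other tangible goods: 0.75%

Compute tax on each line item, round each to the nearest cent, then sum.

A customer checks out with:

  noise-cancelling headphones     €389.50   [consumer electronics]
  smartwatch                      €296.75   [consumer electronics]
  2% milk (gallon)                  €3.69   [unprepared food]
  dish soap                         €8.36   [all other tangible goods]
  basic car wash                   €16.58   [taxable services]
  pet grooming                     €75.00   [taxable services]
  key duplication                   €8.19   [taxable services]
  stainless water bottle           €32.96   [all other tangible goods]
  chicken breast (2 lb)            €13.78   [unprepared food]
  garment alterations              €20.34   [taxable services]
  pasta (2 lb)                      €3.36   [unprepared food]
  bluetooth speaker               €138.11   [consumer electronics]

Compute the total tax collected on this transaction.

€71.36

Noise-cancelling headphones €389.50: consumer electronics → 6.75% + 0% city = 6.75% → €26.29
Smartwatch €296.75: consumer electronics → 6.75% + 0% city = 6.75% → €20.03
2% milk (gallon) €3.69: unprepared food → 0% + 0% city = 0% → €0.00
Dish soap €8.36: all other tangible goods → 7.5% + 0.75% city = 8.25% → €0.69
Basic car wash €16.58: taxable services → 9.5% + 0.75% city = 10.25% → €1.70
Pet grooming €75.00: taxable services → 9.5% + 0.75% city = 10.25% → €7.69
Key duplication €8.19: taxable services → 9.5% + 0.75% city = 10.25% → €0.84
Stainless water bottle €32.96: all other tangible goods → 7.5% + 0.75% city = 8.25% → €2.72
Chicken breast (2 lb) €13.78: unprepared food → 0% + 0% city = 0% → €0.00
Garment alterations €20.34: taxable services → 9.5% + 0.75% city = 10.25% → €2.08
Pasta (2 lb) €3.36: unprepared food → 0% + 0% city = 0% → €0.00
Bluetooth speaker €138.11: consumer electronics → 6.75% + 0% city = 6.75% → €9.32
Total tax = €26.29 + €20.03 + €0.69 + €1.70 + €7.69 + €0.84 + €2.72 + €2.08 + €9.32 = €71.36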